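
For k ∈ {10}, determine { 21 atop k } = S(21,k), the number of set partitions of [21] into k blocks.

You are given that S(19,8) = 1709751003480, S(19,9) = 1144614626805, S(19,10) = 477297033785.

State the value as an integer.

r20: T_20,9=9×1144614626805+1709751003480=12011282644725; T_20,10=10×477297033785+1144614626805=5917584964655
r21: T_21,10=10×5917584964655+12011282644725=71187132291275
Read S(21,10) = 71187132291275.

71187132291275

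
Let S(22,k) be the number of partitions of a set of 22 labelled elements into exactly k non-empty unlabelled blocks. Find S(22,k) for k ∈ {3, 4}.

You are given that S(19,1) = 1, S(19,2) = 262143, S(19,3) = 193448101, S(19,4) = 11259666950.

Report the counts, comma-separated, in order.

[20] T[20,1]:1*1+0=1 · T[20,2]:2*262143+1=524287 · T[20,3]:3*193448101+262143=580606446 · T[20,4]:4*11259666950+193448101=45232115901
[21] T[21,2]:2*524287+1=1048575 · T[21,3]:3*580606446+524287=1742343625 · T[21,4]:4*45232115901+580606446=181509070050
[22] T[22,3]:3*1742343625+1048575=5228079450 · T[22,4]:4*181509070050+1742343625=727778623825
Read S(22,3) = 5228079450, S(22,4) = 727778623825.

5228079450, 727778623825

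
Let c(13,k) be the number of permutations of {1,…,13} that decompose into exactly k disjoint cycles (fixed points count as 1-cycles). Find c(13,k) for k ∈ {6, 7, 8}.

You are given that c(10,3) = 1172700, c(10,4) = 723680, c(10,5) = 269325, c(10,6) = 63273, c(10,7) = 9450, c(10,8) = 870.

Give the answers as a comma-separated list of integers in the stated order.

row 11: T[11][4]=10·723680+1172700=8409500  T[11][5]=10·269325+723680=3416930  T[11][6]=10·63273+269325=902055  T[11][7]=10·9450+63273=157773  T[11][8]=10·870+9450=18150
row 12: T[12][5]=11·3416930+8409500=45995730  T[12][6]=11·902055+3416930=13339535  T[12][7]=11·157773+902055=2637558  T[12][8]=11·18150+157773=357423
row 13: T[13][6]=12·13339535+45995730=206070150  T[13][7]=12·2637558+13339535=44990231  T[13][8]=12·357423+2637558=6926634
Read c(13,6) = 206070150, c(13,7) = 44990231, c(13,8) = 6926634.

206070150, 44990231, 6926634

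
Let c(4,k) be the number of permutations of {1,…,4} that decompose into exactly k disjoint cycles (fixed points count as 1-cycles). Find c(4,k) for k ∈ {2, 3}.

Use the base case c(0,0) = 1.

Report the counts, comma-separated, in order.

11, 6

@1  (1,1):0·0+1→1
@2  (2,1):1·1+0→1, (2,2):0·1+1→1
@3  (3,1):1·2+0→2, (3,2):1·2+1→3, (3,3):0·2+1→1
@4  (4,2):3·3+2→11, (4,3):1·3+3→6
Read c(4,2) = 11, c(4,3) = 6.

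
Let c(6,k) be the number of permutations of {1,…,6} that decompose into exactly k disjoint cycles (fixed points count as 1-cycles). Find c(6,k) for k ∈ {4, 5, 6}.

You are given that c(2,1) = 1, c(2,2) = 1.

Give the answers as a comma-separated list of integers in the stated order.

85, 15, 1

@3  (3,1):1·2+0→2, (3,2):1·2+1→3, (3,3):0·2+1→1
@4  (4,2):3·3+2→11, (4,3):1·3+3→6, (4,4):0·3+1→1
@5  (5,3):6·4+11→35, (5,4):1·4+6→10, (5,5):0·4+1→1
@6  (6,4):10·5+35→85, (6,5):1·5+10→15, (6,6):0·5+1→1
Read c(6,4) = 85, c(6,5) = 15, c(6,6) = 1.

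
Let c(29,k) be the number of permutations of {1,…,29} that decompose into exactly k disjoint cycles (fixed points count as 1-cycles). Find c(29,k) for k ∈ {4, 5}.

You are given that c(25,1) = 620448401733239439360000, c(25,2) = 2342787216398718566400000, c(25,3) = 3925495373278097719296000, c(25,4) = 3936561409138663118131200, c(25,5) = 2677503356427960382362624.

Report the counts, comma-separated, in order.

2236045380156380112643362816000, 1625014498326371300452283596800

i=26: T(26,1)=0+25·620448401733239439360000=15511210043330985984000000 | T(26,2)=620448401733239439360000+25·2342787216398718566400000=59190128811701203599360000 | T(26,3)=2342787216398718566400000+25·3925495373278097719296000=100480171548351161548800000 | T(26,4)=3925495373278097719296000+25·3936561409138663118131200=102339530601744675672576000 | T(26,5)=3936561409138663118131200+25·2677503356427960382362624=70874145319837672677196800
i=27: T(27,2)=15511210043330985984000000+26·59190128811701203599360000=1554454559147562279567360000 | T(27,3)=59190128811701203599360000+26·100480171548351161548800000=2671674589068831403868160000 | T(27,4)=100480171548351161548800000+26·102339530601744675672576000=2761307967193712729035776000 | T(27,5)=102339530601744675672576000+26·70874145319837672677196800=1945067308917524165279692800
i=28: T(28,3)=1554454559147562279567360000+27·2671674589068831403868160000=73689668464006010184007680000 | T(28,4)=2671674589068831403868160000+27·2761307967193712729035776000=77226989703299075087834112000 | T(28,5)=2761307967193712729035776000+27·1945067308917524165279692800=55278125307966865191587481600
i=29: T(29,4)=73689668464006010184007680000+28·77226989703299075087834112000=2236045380156380112643362816000 | T(29,5)=77226989703299075087834112000+28·55278125307966865191587481600=1625014498326371300452283596800
Read c(29,4) = 2236045380156380112643362816000, c(29,5) = 1625014498326371300452283596800.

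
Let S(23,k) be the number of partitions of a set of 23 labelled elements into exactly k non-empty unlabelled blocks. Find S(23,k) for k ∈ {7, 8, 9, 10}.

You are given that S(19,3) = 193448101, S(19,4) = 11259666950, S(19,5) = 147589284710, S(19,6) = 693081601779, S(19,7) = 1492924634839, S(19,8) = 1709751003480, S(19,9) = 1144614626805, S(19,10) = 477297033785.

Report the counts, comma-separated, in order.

row 20: T[20][4]=4·11259666950+193448101=45232115901  T[20][5]=5·147589284710+11259666950=749206090500  T[20][6]=6·693081601779+147589284710=4306078895384  T[20][7]=7·1492924634839+693081601779=11143554045652  T[20][8]=8·1709751003480+1492924634839=15170932662679  T[20][9]=9·1144614626805+1709751003480=12011282644725  T[20][10]=10·477297033785+1144614626805=5917584964655
row 21: T[21][5]=5·749206090500+45232115901=3791262568401  T[21][6]=6·4306078895384+749206090500=26585679462804  T[21][7]=7·11143554045652+4306078895384=82310957214948  T[21][8]=8·15170932662679+11143554045652=132511015347084  T[21][9]=9·12011282644725+15170932662679=123272476465204  T[21][10]=10·5917584964655+12011282644725=71187132291275
row 22: T[22][6]=6·26585679462804+3791262568401=163305339345225  T[22][7]=7·82310957214948+26585679462804=602762379967440  T[22][8]=8·132511015347084+82310957214948=1142399079991620  T[22][9]=9·123272476465204+132511015347084=1241963303533920  T[22][10]=10·71187132291275+123272476465204=835143799377954
row 23: T[23][7]=7·602762379967440+163305339345225=4382641999117305  T[23][8]=8·1142399079991620+602762379967440=9741955019900400  T[23][9]=9·1241963303533920+1142399079991620=12320068811796900  T[23][10]=10·835143799377954+1241963303533920=9593401297313460
Read S(23,7) = 4382641999117305, S(23,8) = 9741955019900400, S(23,9) = 12320068811796900, S(23,10) = 9593401297313460.

4382641999117305, 9741955019900400, 12320068811796900, 9593401297313460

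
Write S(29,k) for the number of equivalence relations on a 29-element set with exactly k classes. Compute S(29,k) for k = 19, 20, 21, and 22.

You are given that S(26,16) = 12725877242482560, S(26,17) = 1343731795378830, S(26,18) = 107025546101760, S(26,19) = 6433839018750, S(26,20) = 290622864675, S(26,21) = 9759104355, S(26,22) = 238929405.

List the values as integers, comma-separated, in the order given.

239332331869053150, 17110181160972900, 949910385013590, 40823077538100

row 27: T[27][17]=17·1343731795378830+12725877242482560=35569317763922670  T[27][18]=18·107025546101760+1343731795378830=3270191625210510  T[27][19]=19·6433839018750+107025546101760=229268487458010  T[27][20]=20·290622864675+6433839018750=12246296312250  T[27][21]=21·9759104355+290622864675=495564056130  T[27][22]=22·238929405+9759104355=15015551265
row 28: T[28][18]=18·3270191625210510+35569317763922670=94432767017711850  T[28][19]=19·229268487458010+3270191625210510=7626292886912700  T[28][20]=20·12246296312250+229268487458010=474194413703010  T[28][21]=21·495564056130+12246296312250=22653141490980  T[28][22]=22·15015551265+495564056130=825906183960
row 29: T[29][19]=19·7626292886912700+94432767017711850=239332331869053150  T[29][20]=20·474194413703010+7626292886912700=17110181160972900  T[29][21]=21·22653141490980+474194413703010=949910385013590  T[29][22]=22·825906183960+22653141490980=40823077538100
Read S(29,19) = 239332331869053150, S(29,20) = 17110181160972900, S(29,21) = 949910385013590, S(29,22) = 40823077538100.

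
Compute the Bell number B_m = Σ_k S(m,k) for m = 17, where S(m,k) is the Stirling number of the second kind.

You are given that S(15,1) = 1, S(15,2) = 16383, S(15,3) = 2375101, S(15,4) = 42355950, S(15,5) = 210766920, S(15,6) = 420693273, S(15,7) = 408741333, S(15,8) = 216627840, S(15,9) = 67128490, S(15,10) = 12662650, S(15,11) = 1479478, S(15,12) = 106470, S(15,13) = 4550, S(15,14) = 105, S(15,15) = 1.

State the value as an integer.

row 16: T[16][1]=1·1+0=1  T[16][2]=2·16383+1=32767  T[16][3]=3·2375101+16383=7141686  T[16][4]=4·42355950+2375101=171798901  T[16][5]=5·210766920+42355950=1096190550  T[16][6]=6·420693273+210766920=2734926558  T[16][7]=7·408741333+420693273=3281882604  T[16][8]=8·216627840+408741333=2141764053  T[16][9]=9·67128490+216627840=820784250  T[16][10]=10·12662650+67128490=193754990  T[16][11]=11·1479478+12662650=28936908  T[16][12]=12·106470+1479478=2757118  T[16][13]=13·4550+106470=165620  T[16][14]=14·105+4550=6020  T[16][15]=15·1+105=120  T[16][16]=16·0+1=1
row 17: T[17][1]=1·1+0=1  T[17][2]=2·32767+1=65535  T[17][3]=3·7141686+32767=21457825  T[17][4]=4·171798901+7141686=694337290  T[17][5]=5·1096190550+171798901=5652751651  T[17][6]=6·2734926558+1096190550=17505749898  T[17][7]=7·3281882604+2734926558=25708104786  T[17][8]=8·2141764053+3281882604=20415995028  T[17][9]=9·820784250+2141764053=9528822303  T[17][10]=10·193754990+820784250=2758334150  T[17][11]=11·28936908+193754990=512060978  T[17][12]=12·2757118+28936908=62022324  T[17][13]=13·165620+2757118=4910178  T[17][14]=14·6020+165620=249900  T[17][15]=15·120+6020=7820  T[17][16]=16·1+120=136  T[17][17]=17·0+1=1
B_17 = ΣS(17,k) = 1+65535+21457825+694337290+5652751651+17505749898+25708104786+20415995028+9528822303+2758334150+512060978+62022324+4910178+249900+7820+136+1 = 82864869804

82864869804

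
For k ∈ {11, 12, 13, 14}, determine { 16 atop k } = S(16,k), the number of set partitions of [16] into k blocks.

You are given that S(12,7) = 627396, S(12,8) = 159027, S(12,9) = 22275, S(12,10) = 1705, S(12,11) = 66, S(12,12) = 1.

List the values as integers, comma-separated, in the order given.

28936908, 2757118, 165620, 6020

[13] T[13,8]:8*159027+627396=1899612 · T[13,9]:9*22275+159027=359502 · T[13,10]:10*1705+22275=39325 · T[13,11]:11*66+1705=2431 · T[13,12]:12*1+66=78 · T[13,13]:13*0+1=1
[14] T[14,9]:9*359502+1899612=5135130 · T[14,10]:10*39325+359502=752752 · T[14,11]:11*2431+39325=66066 · T[14,12]:12*78+2431=3367 · T[14,13]:13*1+78=91 · T[14,14]:14*0+1=1
[15] T[15,10]:10*752752+5135130=12662650 · T[15,11]:11*66066+752752=1479478 · T[15,12]:12*3367+66066=106470 · T[15,13]:13*91+3367=4550 · T[15,14]:14*1+91=105
[16] T[16,11]:11*1479478+12662650=28936908 · T[16,12]:12*106470+1479478=2757118 · T[16,13]:13*4550+106470=165620 · T[16,14]:14*105+4550=6020
Read S(16,11) = 28936908, S(16,12) = 2757118, S(16,13) = 165620, S(16,14) = 6020.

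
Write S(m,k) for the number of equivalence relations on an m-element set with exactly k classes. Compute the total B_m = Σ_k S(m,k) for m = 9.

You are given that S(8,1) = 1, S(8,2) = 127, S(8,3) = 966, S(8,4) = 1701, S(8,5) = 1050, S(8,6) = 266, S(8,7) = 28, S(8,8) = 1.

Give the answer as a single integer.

row 9: T[9][1]=1·1+0=1  T[9][2]=2·127+1=255  T[9][3]=3·966+127=3025  T[9][4]=4·1701+966=7770  T[9][5]=5·1050+1701=6951  T[9][6]=6·266+1050=2646  T[9][7]=7·28+266=462  T[9][8]=8·1+28=36  T[9][9]=9·0+1=1
B_9 = ΣS(9,k) = 1+255+3025+7770+6951+2646+462+36+1 = 21147

21147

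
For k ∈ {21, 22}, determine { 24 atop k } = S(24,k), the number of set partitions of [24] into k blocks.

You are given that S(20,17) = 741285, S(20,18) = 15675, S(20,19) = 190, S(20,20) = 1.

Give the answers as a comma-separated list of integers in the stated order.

i=21: T(21,18)=741285+18·15675=1023435 | T(21,19)=15675+19·190=19285 | T(21,20)=190+20·1=210 | T(21,21)=1+21·0=1
i=22: T(22,19)=1023435+19·19285=1389850 | T(22,20)=19285+20·210=23485 | T(22,21)=210+21·1=231 | T(22,22)=1+22·0=1
i=23: T(23,20)=1389850+20·23485=1859550 | T(23,21)=23485+21·231=28336 | T(23,22)=231+22·1=253
i=24: T(24,21)=1859550+21·28336=2454606 | T(24,22)=28336+22·253=33902
Read S(24,21) = 2454606, S(24,22) = 33902.

2454606, 33902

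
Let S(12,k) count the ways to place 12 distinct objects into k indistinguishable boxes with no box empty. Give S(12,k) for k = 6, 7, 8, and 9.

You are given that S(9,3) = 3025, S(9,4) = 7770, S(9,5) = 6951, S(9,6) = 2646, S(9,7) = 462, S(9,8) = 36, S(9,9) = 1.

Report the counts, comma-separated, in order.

1323652, 627396, 159027, 22275

@10  (10,4):7770·4+3025→34105, (10,5):6951·5+7770→42525, (10,6):2646·6+6951→22827, (10,7):462·7+2646→5880, (10,8):36·8+462→750, (10,9):1·9+36→45
@11  (11,5):42525·5+34105→246730, (11,6):22827·6+42525→179487, (11,7):5880·7+22827→63987, (11,8):750·8+5880→11880, (11,9):45·9+750→1155
@12  (12,6):179487·6+246730→1323652, (12,7):63987·7+179487→627396, (12,8):11880·8+63987→159027, (12,9):1155·9+11880→22275
Read S(12,6) = 1323652, S(12,7) = 627396, S(12,8) = 159027, S(12,9) = 22275.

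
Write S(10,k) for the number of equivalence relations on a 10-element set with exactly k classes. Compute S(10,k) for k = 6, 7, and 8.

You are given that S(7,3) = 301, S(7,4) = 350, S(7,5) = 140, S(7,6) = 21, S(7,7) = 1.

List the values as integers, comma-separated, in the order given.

[8] T[8,4]:4*350+301=1701 · T[8,5]:5*140+350=1050 · T[8,6]:6*21+140=266 · T[8,7]:7*1+21=28 · T[8,8]:8*0+1=1
[9] T[9,5]:5*1050+1701=6951 · T[9,6]:6*266+1050=2646 · T[9,7]:7*28+266=462 · T[9,8]:8*1+28=36
[10] T[10,6]:6*2646+6951=22827 · T[10,7]:7*462+2646=5880 · T[10,8]:8*36+462=750
Read S(10,6) = 22827, S(10,7) = 5880, S(10,8) = 750.

22827, 5880, 750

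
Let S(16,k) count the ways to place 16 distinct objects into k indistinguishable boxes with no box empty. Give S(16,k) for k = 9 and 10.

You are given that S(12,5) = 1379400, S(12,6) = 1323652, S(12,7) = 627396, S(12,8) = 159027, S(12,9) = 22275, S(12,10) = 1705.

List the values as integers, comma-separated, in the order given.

row 13: T[13][6]=6·1323652+1379400=9321312  T[13][7]=7·627396+1323652=5715424  T[13][8]=8·159027+627396=1899612  T[13][9]=9·22275+159027=359502  T[13][10]=10·1705+22275=39325
row 14: T[14][7]=7·5715424+9321312=49329280  T[14][8]=8·1899612+5715424=20912320  T[14][9]=9·359502+1899612=5135130  T[14][10]=10·39325+359502=752752
row 15: T[15][8]=8·20912320+49329280=216627840  T[15][9]=9·5135130+20912320=67128490  T[15][10]=10·752752+5135130=12662650
row 16: T[16][9]=9·67128490+216627840=820784250  T[16][10]=10·12662650+67128490=193754990
Read S(16,9) = 820784250, S(16,10) = 193754990.

820784250, 193754990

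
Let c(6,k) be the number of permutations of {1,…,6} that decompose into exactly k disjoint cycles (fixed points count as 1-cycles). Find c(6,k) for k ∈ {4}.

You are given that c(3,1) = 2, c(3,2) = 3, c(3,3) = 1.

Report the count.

row 4: T[4][2]=3·3+2=11  T[4][3]=3·1+3=6  T[4][4]=3·0+1=1
row 5: T[5][3]=4·6+11=35  T[5][4]=4·1+6=10
row 6: T[6][4]=5·10+35=85
Read c(6,4) = 85.

85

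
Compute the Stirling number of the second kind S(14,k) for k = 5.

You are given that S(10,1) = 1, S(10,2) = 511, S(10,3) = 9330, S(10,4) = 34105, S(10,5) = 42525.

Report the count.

40075035

r11: T_11,2=2×511+1=1023; T_11,3=3×9330+511=28501; T_11,4=4×34105+9330=145750; T_11,5=5×42525+34105=246730
r12: T_12,3=3×28501+1023=86526; T_12,4=4×145750+28501=611501; T_12,5=5×246730+145750=1379400
r13: T_13,4=4×611501+86526=2532530; T_13,5=5×1379400+611501=7508501
r14: T_14,5=5×7508501+2532530=40075035
Read S(14,5) = 40075035.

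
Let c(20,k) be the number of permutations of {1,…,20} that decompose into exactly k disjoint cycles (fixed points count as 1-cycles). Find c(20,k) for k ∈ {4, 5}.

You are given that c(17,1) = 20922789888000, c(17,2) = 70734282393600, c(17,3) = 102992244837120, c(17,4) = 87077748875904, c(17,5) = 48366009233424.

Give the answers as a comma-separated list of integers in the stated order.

610116075740491776, 371384787345228000

@18  (18,2):70734282393600·17+20922789888000→1223405590579200, (18,3):102992244837120·17+70734282393600→1821602444624640, (18,4):87077748875904·17+102992244837120→1583313975727488, (18,5):48366009233424·17+87077748875904→909299905844112
@19  (19,3):1821602444624640·18+1223405590579200→34012249593822720, (19,4):1583313975727488·18+1821602444624640→30321254007719424, (19,5):909299905844112·18+1583313975727488→17950712280921504
@20  (20,4):30321254007719424·19+34012249593822720→610116075740491776, (20,5):17950712280921504·19+30321254007719424→371384787345228000
Read c(20,4) = 610116075740491776, c(20,5) = 371384787345228000.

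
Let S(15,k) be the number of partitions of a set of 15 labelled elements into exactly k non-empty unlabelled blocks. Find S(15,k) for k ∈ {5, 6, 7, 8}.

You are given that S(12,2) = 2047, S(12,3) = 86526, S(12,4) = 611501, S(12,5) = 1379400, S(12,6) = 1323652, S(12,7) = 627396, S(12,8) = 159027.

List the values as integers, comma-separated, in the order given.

210766920, 420693273, 408741333, 216627840

[13] T[13,3]:3*86526+2047=261625 · T[13,4]:4*611501+86526=2532530 · T[13,5]:5*1379400+611501=7508501 · T[13,6]:6*1323652+1379400=9321312 · T[13,7]:7*627396+1323652=5715424 · T[13,8]:8*159027+627396=1899612
[14] T[14,4]:4*2532530+261625=10391745 · T[14,5]:5*7508501+2532530=40075035 · T[14,6]:6*9321312+7508501=63436373 · T[14,7]:7*5715424+9321312=49329280 · T[14,8]:8*1899612+5715424=20912320
[15] T[15,5]:5*40075035+10391745=210766920 · T[15,6]:6*63436373+40075035=420693273 · T[15,7]:7*49329280+63436373=408741333 · T[15,8]:8*20912320+49329280=216627840
Read S(15,5) = 210766920, S(15,6) = 420693273, S(15,7) = 408741333, S(15,8) = 216627840.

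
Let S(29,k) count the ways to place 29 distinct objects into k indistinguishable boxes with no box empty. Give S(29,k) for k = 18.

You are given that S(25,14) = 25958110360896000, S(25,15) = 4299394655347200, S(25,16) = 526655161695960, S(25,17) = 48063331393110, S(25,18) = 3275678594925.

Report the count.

2598531274376323650

r26: T_26,15=15×4299394655347200+25958110360896000=90449030191104000; T_26,16=16×526655161695960+4299394655347200=12725877242482560; T_26,17=17×48063331393110+526655161695960=1343731795378830; T_26,18=18×3275678594925+48063331393110=107025546101760
r27: T_27,16=16×12725877242482560+90449030191104000=294063066070824960; T_27,17=17×1343731795378830+12725877242482560=35569317763922670; T_27,18=18×107025546101760+1343731795378830=3270191625210510
r28: T_28,17=17×35569317763922670+294063066070824960=898741468057510350; T_28,18=18×3270191625210510+35569317763922670=94432767017711850
r29: T_29,18=18×94432767017711850+898741468057510350=2598531274376323650
Read S(29,18) = 2598531274376323650.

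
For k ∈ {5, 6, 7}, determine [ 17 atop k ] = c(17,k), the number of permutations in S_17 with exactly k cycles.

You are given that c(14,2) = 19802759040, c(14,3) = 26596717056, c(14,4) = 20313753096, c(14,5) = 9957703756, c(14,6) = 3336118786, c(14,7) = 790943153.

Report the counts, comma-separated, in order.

@15  (15,3):26596717056·14+19802759040→392156797824, (15,4):20313753096·14+26596717056→310989260400, (15,5):9957703756·14+20313753096→159721605680, (15,6):3336118786·14+9957703756→56663366760, (15,7):790943153·14+3336118786→14409322928
@16  (16,4):310989260400·15+392156797824→5056995703824, (16,5):159721605680·15+310989260400→2706813345600, (16,6):56663366760·15+159721605680→1009672107080, (16,7):14409322928·15+56663366760→272803210680
@17  (17,5):2706813345600·16+5056995703824→48366009233424, (17,6):1009672107080·16+2706813345600→18861567058880, (17,7):272803210680·16+1009672107080→5374523477960
Read c(17,5) = 48366009233424, c(17,6) = 18861567058880, c(17,7) = 5374523477960.

48366009233424, 18861567058880, 5374523477960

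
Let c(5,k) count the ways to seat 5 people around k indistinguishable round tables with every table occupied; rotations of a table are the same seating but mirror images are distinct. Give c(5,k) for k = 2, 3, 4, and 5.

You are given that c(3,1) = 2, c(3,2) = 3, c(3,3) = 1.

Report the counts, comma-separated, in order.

50, 35, 10, 1

@4  (4,1):2·3+0→6, (4,2):3·3+2→11, (4,3):1·3+3→6, (4,4):0·3+1→1
@5  (5,2):11·4+6→50, (5,3):6·4+11→35, (5,4):1·4+6→10, (5,5):0·4+1→1
Read c(5,2) = 50, c(5,3) = 35, c(5,4) = 10, c(5,5) = 1.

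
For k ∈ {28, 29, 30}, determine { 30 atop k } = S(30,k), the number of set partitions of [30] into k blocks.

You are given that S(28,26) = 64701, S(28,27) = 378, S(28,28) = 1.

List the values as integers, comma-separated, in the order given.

86275, 435, 1

row 29: T[29][27]=27·378+64701=74907  T[29][28]=28·1+378=406  T[29][29]=29·0+1=1
row 30: T[30][28]=28·406+74907=86275  T[30][29]=29·1+406=435  T[30][30]=30·0+1=1
Read S(30,28) = 86275, S(30,29) = 435, S(30,30) = 1.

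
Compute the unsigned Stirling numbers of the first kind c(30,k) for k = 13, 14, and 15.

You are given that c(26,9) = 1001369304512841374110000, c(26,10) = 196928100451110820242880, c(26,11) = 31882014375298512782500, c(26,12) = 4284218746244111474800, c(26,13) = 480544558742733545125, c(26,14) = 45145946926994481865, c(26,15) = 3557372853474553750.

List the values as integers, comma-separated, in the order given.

row 27: T[27][10]=26·196928100451110820242880+1001369304512841374110000=6121499916241722700424880  T[27][11]=26·31882014375298512782500+196928100451110820242880=1025860474208872152587880  T[27][12]=26·4284218746244111474800+31882014375298512782500=143271701777645411127300  T[27][13]=26·480544558742733545125+4284218746244111474800=16778377273555183648050  T[27][14]=26·45145946926994481865+480544558742733545125=1654339178844590073615  T[27][15]=26·3557372853474553750+45145946926994481865=137637641117332879365
row 28: T[28][11]=27·1025860474208872152587880+6121499916241722700424880=33819732719881270820297640  T[28][12]=27·143271701777645411127300+1025860474208872152587880=4894196422205298253024980  T[28][13]=27·16778377273555183648050+143271701777645411127300=596287888163635369624650  T[28][14]=27·1654339178844590073615+16778377273555183648050=61445535102359115635655  T[28][15]=27·137637641117332879365+1654339178844590073615=5370555489012577816470
row 29: T[29][12]=28·4894196422205298253024980+33819732719881270820297640=170857232541629621904997080  T[29][13]=28·596287888163635369624650+4894196422205298253024980=21590257290787088602515180  T[29][14]=28·61445535102359115635655+596287888163635369624650=2316762871029690607422990  T[29][15]=28·5370555489012577816470+61445535102359115635655=211821088794711294496815
row 30: T[30][13]=29·21590257290787088602515180+170857232541629621904997080=796974693974455191377937300  T[30][14]=29·2316762871029690607422990+21590257290787088602515180=88776380550648116217781890  T[30][15]=29·211821088794711294496815+2316762871029690607422990=8459574446076318147830625
Read c(30,13) = 796974693974455191377937300, c(30,14) = 88776380550648116217781890, c(30,15) = 8459574446076318147830625.

796974693974455191377937300, 88776380550648116217781890, 8459574446076318147830625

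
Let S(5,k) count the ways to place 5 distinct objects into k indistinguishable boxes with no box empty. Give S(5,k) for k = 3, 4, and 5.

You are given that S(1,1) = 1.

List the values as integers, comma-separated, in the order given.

row 2: T[2][1]=1·1+0=1  T[2][2]=2·0+1=1
row 3: T[3][1]=1·1+0=1  T[3][2]=2·1+1=3  T[3][3]=3·0+1=1
row 4: T[4][2]=2·3+1=7  T[4][3]=3·1+3=6  T[4][4]=4·0+1=1
row 5: T[5][3]=3·6+7=25  T[5][4]=4·1+6=10  T[5][5]=5·0+1=1
Read S(5,3) = 25, S(5,4) = 10, S(5,5) = 1.

25, 10, 1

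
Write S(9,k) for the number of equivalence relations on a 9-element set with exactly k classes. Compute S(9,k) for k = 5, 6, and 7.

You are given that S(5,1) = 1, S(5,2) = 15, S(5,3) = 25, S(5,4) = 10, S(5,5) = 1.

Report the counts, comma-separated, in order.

@6  (6,2):15·2+1→31, (6,3):25·3+15→90, (6,4):10·4+25→65, (6,5):1·5+10→15, (6,6):0·6+1→1
@7  (7,3):90·3+31→301, (7,4):65·4+90→350, (7,5):15·5+65→140, (7,6):1·6+15→21, (7,7):0·7+1→1
@8  (8,4):350·4+301→1701, (8,5):140·5+350→1050, (8,6):21·6+140→266, (8,7):1·7+21→28
@9  (9,5):1050·5+1701→6951, (9,6):266·6+1050→2646, (9,7):28·7+266→462
Read S(9,5) = 6951, S(9,6) = 2646, S(9,7) = 462.

6951, 2646, 462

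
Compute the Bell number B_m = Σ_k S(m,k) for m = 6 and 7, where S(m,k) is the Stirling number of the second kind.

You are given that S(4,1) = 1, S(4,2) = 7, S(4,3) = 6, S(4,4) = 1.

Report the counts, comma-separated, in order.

203, 877

[5] T[5,1]:1*1+0=1 · T[5,2]:2*7+1=15 · T[5,3]:3*6+7=25 · T[5,4]:4*1+6=10 · T[5,5]:5*0+1=1
[6] T[6,1]:1*1+0=1 · T[6,2]:2*15+1=31 · T[6,3]:3*25+15=90 · T[6,4]:4*10+25=65 · T[6,5]:5*1+10=15 · T[6,6]:6*0+1=1
[7] T[7,1]:1*1+0=1 · T[7,2]:2*31+1=63 · T[7,3]:3*90+31=301 · T[7,4]:4*65+90=350 · T[7,5]:5*15+65=140 · T[7,6]:6*1+15=21 · T[7,7]:7*0+1=1
B_6 = ΣS(6,k) = 1+31+90+65+15+1 = 203
B_7 = ΣS(7,k) = 1+63+301+350+140+21+1 = 877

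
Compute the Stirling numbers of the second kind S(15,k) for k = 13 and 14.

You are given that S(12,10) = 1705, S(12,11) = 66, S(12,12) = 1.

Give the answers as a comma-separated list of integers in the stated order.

4550, 105

r13: T_13,11=11×66+1705=2431; T_13,12=12×1+66=78; T_13,13=13×0+1=1
r14: T_14,12=12×78+2431=3367; T_14,13=13×1+78=91; T_14,14=14×0+1=1
r15: T_15,13=13×91+3367=4550; T_15,14=14×1+91=105
Read S(15,13) = 4550, S(15,14) = 105.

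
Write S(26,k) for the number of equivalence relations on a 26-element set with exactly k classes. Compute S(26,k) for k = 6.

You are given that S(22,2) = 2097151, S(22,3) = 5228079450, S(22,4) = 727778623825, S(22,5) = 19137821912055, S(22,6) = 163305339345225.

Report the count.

224595186974125331

i=23: T(23,3)=2097151+3·5228079450=15686335501 | T(23,4)=5228079450+4·727778623825=2916342574750 | T(23,5)=727778623825+5·19137821912055=96416888184100 | T(23,6)=19137821912055+6·163305339345225=998969857983405
i=24: T(24,4)=15686335501+4·2916342574750=11681056634501 | T(24,5)=2916342574750+5·96416888184100=485000783495250 | T(24,6)=96416888184100+6·998969857983405=6090236036084530
i=25: T(25,5)=11681056634501+5·485000783495250=2436684974110751 | T(25,6)=485000783495250+6·6090236036084530=37026417000002430
i=26: T(26,6)=2436684974110751+6·37026417000002430=224595186974125331
Read S(26,6) = 224595186974125331.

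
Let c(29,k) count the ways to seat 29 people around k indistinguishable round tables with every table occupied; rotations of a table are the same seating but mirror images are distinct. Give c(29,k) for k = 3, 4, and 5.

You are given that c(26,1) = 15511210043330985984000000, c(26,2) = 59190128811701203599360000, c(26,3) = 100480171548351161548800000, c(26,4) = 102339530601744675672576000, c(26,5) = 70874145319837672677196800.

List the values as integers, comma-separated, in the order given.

[27] T[27,1]:26*15511210043330985984000000+0=403291461126605635584000000 · T[27,2]:26*59190128811701203599360000+15511210043330985984000000=1554454559147562279567360000 · T[27,3]:26*100480171548351161548800000+59190128811701203599360000=2671674589068831403868160000 · T[27,4]:26*102339530601744675672576000+100480171548351161548800000=2761307967193712729035776000 · T[27,5]:26*70874145319837672677196800+102339530601744675672576000=1945067308917524165279692800
[28] T[28,2]:27*1554454559147562279567360000+403291461126605635584000000=42373564558110787183902720000 · T[28,3]:27*2671674589068831403868160000+1554454559147562279567360000=73689668464006010184007680000 · T[28,4]:27*2761307967193712729035776000+2671674589068831403868160000=77226989703299075087834112000 · T[28,5]:27*1945067308917524165279692800+2761307967193712729035776000=55278125307966865191587481600
[29] T[29,3]:28*73689668464006010184007680000+42373564558110787183902720000=2105684281550279072336117760000 · T[29,4]:28*77226989703299075087834112000+73689668464006010184007680000=2236045380156380112643362816000 · T[29,5]:28*55278125307966865191587481600+77226989703299075087834112000=1625014498326371300452283596800
Read c(29,3) = 2105684281550279072336117760000, c(29,4) = 2236045380156380112643362816000, c(29,5) = 1625014498326371300452283596800.

2105684281550279072336117760000, 2236045380156380112643362816000, 1625014498326371300452283596800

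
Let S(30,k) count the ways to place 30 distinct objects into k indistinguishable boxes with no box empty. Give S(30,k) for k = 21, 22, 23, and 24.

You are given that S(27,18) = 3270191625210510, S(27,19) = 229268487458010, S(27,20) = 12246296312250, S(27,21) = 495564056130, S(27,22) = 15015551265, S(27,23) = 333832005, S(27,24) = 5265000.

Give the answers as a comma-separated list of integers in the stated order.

37058299246258290, 1848018090851790, 71823880393200, 2157580085700

[28] T[28,19]:19*229268487458010+3270191625210510=7626292886912700 · T[28,20]:20*12246296312250+229268487458010=474194413703010 · T[28,21]:21*495564056130+12246296312250=22653141490980 · T[28,22]:22*15015551265+495564056130=825906183960 · T[28,23]:23*333832005+15015551265=22693687380 · T[28,24]:24*5265000+333832005=460192005
[29] T[29,20]:20*474194413703010+7626292886912700=17110181160972900 · T[29,21]:21*22653141490980+474194413703010=949910385013590 · T[29,22]:22*825906183960+22653141490980=40823077538100 · T[29,23]:23*22693687380+825906183960=1347860993700 · T[29,24]:24*460192005+22693687380=33738295500
[30] T[30,21]:21*949910385013590+17110181160972900=37058299246258290 · T[30,22]:22*40823077538100+949910385013590=1848018090851790 · T[30,23]:23*1347860993700+40823077538100=71823880393200 · T[30,24]:24*33738295500+1347860993700=2157580085700
Read S(30,21) = 37058299246258290, S(30,22) = 1848018090851790, S(30,23) = 71823880393200, S(30,24) = 2157580085700.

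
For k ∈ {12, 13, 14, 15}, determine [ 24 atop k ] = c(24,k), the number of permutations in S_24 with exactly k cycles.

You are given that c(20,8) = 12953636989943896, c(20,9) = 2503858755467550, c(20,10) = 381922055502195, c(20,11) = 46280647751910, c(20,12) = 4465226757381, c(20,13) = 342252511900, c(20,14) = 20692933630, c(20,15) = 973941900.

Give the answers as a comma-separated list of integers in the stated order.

4070384057007569521, 413356714301314056, 34701806448704206, 2406046038644556

row 21: T[21][9]=20·2503858755467550+12953636989943896=63030812099294896  T[21][10]=20·381922055502195+2503858755467550=10142299865511450  T[21][11]=20·46280647751910+381922055502195=1307535010540395  T[21][12]=20·4465226757381+46280647751910=135585182899530  T[21][13]=20·342252511900+4465226757381=11310276995381  T[21][14]=20·20692933630+342252511900=756111184500  T[21][15]=20·973941900+20692933630=40171771630
row 22: T[22][10]=21·10142299865511450+63030812099294896=276019109275035346  T[22][11]=21·1307535010540395+10142299865511450=37600535086859745  T[22][12]=21·135585182899530+1307535010540395=4154823851430525  T[22][13]=21·11310276995381+135585182899530=373100999802531  T[22][14]=21·756111184500+11310276995381=27188611869881  T[22][15]=21·40171771630+756111184500=1599718388730
row 23: T[23][11]=22·37600535086859745+276019109275035346=1103230881185949736  T[23][12]=22·4154823851430525+37600535086859745=129006659818331295  T[23][13]=22·373100999802531+4154823851430525=12363045847086207  T[23][14]=22·27188611869881+373100999802531=971250460939913  T[23][15]=22·1599718388730+27188611869881=62382416421941
row 24: T[24][12]=23·129006659818331295+1103230881185949736=4070384057007569521  T[24][13]=23·12363045847086207+129006659818331295=413356714301314056  T[24][14]=23·971250460939913+12363045847086207=34701806448704206  T[24][15]=23·62382416421941+971250460939913=2406046038644556
Read c(24,12) = 4070384057007569521, c(24,13) = 413356714301314056, c(24,14) = 34701806448704206, c(24,15) = 2406046038644556.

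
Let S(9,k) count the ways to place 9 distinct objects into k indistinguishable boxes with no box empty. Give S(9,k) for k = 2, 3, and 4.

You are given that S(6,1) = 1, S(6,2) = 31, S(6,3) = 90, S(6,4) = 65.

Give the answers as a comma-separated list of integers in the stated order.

255, 3025, 7770

@7  (7,1):1·1+0→1, (7,2):31·2+1→63, (7,3):90·3+31→301, (7,4):65·4+90→350
@8  (8,1):1·1+0→1, (8,2):63·2+1→127, (8,3):301·3+63→966, (8,4):350·4+301→1701
@9  (9,2):127·2+1→255, (9,3):966·3+127→3025, (9,4):1701·4+966→7770
Read S(9,2) = 255, S(9,3) = 3025, S(9,4) = 7770.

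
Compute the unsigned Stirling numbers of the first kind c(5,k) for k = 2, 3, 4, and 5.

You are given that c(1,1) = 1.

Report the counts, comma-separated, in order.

50, 35, 10, 1

@2  (2,1):1·1+0→1, (2,2):0·1+1→1
@3  (3,1):1·2+0→2, (3,2):1·2+1→3, (3,3):0·2+1→1
@4  (4,1):2·3+0→6, (4,2):3·3+2→11, (4,3):1·3+3→6, (4,4):0·3+1→1
@5  (5,2):11·4+6→50, (5,3):6·4+11→35, (5,4):1·4+6→10, (5,5):0·4+1→1
Read c(5,2) = 50, c(5,3) = 35, c(5,4) = 10, c(5,5) = 1.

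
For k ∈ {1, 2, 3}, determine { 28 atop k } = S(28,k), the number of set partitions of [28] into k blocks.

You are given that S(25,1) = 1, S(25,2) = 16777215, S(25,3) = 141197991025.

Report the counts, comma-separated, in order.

1, 134217727, 3812664524766

i=26: T(26,1)=0+1·1=1 | T(26,2)=1+2·16777215=33554431 | T(26,3)=16777215+3·141197991025=423610750290
i=27: T(27,1)=0+1·1=1 | T(27,2)=1+2·33554431=67108863 | T(27,3)=33554431+3·423610750290=1270865805301
i=28: T(28,1)=0+1·1=1 | T(28,2)=1+2·67108863=134217727 | T(28,3)=67108863+3·1270865805301=3812664524766
Read S(28,1) = 1, S(28,2) = 134217727, S(28,3) = 3812664524766.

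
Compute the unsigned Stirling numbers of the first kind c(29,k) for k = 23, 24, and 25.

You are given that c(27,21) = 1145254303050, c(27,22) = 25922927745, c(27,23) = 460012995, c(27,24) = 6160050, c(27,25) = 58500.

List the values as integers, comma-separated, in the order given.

i=28: T(28,22)=1145254303050+27·25922927745=1845173352165 | T(28,23)=25922927745+27·460012995=38343278610 | T(28,24)=460012995+27·6160050=626334345 | T(28,25)=6160050+27·58500=7739550
i=29: T(29,23)=1845173352165+28·38343278610=2918785153245 | T(29,24)=38343278610+28·626334345=55880640270 | T(29,25)=626334345+28·7739550=843041745
Read c(29,23) = 2918785153245, c(29,24) = 55880640270, c(29,25) = 843041745.

2918785153245, 55880640270, 843041745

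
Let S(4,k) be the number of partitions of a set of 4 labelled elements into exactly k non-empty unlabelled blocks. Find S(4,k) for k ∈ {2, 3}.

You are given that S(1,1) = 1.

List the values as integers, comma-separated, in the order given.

r2: T_2,1=1×1+0=1; T_2,2=2×0+1=1
r3: T_3,1=1×1+0=1; T_3,2=2×1+1=3; T_3,3=3×0+1=1
r4: T_4,2=2×3+1=7; T_4,3=3×1+3=6
Read S(4,2) = 7, S(4,3) = 6.

7, 6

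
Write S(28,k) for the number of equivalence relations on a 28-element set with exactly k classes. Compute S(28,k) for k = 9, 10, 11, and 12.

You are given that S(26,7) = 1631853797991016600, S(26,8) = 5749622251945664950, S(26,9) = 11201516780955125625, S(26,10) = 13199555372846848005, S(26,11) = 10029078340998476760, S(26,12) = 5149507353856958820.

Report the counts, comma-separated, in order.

i=27: T(27,8)=1631853797991016600+8·5749622251945664950=47628831813556336200 | T(27,9)=5749622251945664950+9·11201516780955125625=106563273280541795575 | T(27,10)=11201516780955125625+10·13199555372846848005=143197070509423605675 | T(27,11)=13199555372846848005+11·10029078340998476760=123519417123830092365 | T(27,12)=10029078340998476760+12·5149507353856958820=71823166587281982600
i=28: T(28,9)=47628831813556336200+9·106563273280541795575=1006698291338432496375 | T(28,10)=106563273280541795575+10·143197070509423605675=1538533978374777852325 | T(28,11)=143197070509423605675+11·123519417123830092365=1501910658871554621690 | T(28,12)=123519417123830092365+12·71823166587281982600=985397416171213883565
Read S(28,9) = 1006698291338432496375, S(28,10) = 1538533978374777852325, S(28,11) = 1501910658871554621690, S(28,12) = 985397416171213883565.

1006698291338432496375, 1538533978374777852325, 1501910658871554621690, 985397416171213883565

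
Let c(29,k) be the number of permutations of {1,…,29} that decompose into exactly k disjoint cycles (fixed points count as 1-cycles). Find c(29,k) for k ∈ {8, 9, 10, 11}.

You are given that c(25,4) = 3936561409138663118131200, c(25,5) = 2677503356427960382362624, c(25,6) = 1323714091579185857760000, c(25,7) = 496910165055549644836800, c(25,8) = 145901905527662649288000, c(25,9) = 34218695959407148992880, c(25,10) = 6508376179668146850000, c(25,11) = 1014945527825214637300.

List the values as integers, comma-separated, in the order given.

114481515057741551880042390144, 29891934088703915048808047424, 6409259592413089839517170080, 1142413073615783087483702480

i=26: T(26,5)=3936561409138663118131200+25·2677503356427960382362624=70874145319837672677196800 | T(26,6)=2677503356427960382362624+25·1323714091579185857760000=35770355645907606826362624 | T(26,7)=1323714091579185857760000+25·496910165055549644836800=13746468217967926978680000 | T(26,8)=496910165055549644836800+25·145901905527662649288000=4144457803247115877036800 | T(26,9)=145901905527662649288000+25·34218695959407148992880=1001369304512841374110000 | T(26,10)=34218695959407148992880+25·6508376179668146850000=196928100451110820242880 | T(26,11)=6508376179668146850000+25·1014945527825214637300=31882014375298512782500
i=27: T(27,6)=70874145319837672677196800+26·35770355645907606826362624=1000903392113435450162625024 | T(27,7)=35770355645907606826362624+26·13746468217967926978680000=393178529313073708272042624 | T(27,8)=13746468217967926978680000+26·4144457803247115877036800=121502371102392939781636800 | T(27,9)=4144457803247115877036800+26·1001369304512841374110000=30180059720580991603896800 | T(27,10)=1001369304512841374110000+26·196928100451110820242880=6121499916241722700424880 | T(27,11)=196928100451110820242880+26·31882014375298512782500=1025860474208872152587880
i=28: T(28,7)=1000903392113435450162625024+27·393178529313073708272042624=11616723683566425573507775872 | T(28,8)=393178529313073708272042624+27·121502371102392939781636800=3673742549077683082376236224 | T(28,9)=121502371102392939781636800+27·30180059720580991603896800=936363983558079713086850400 | T(28,10)=30180059720580991603896800+27·6121499916241722700424880=195460557459107504515368560 | T(28,11)=6121499916241722700424880+27·1025860474208872152587880=33819732719881270820297640
i=29: T(29,8)=11616723683566425573507775872+28·3673742549077683082376236224=114481515057741551880042390144 | T(29,9)=3673742549077683082376236224+28·936363983558079713086850400=29891934088703915048808047424 | T(29,10)=936363983558079713086850400+28·195460557459107504515368560=6409259592413089839517170080 | T(29,11)=195460557459107504515368560+28·33819732719881270820297640=1142413073615783087483702480
Read c(29,8) = 114481515057741551880042390144, c(29,9) = 29891934088703915048808047424, c(29,10) = 6409259592413089839517170080, c(29,11) = 1142413073615783087483702480.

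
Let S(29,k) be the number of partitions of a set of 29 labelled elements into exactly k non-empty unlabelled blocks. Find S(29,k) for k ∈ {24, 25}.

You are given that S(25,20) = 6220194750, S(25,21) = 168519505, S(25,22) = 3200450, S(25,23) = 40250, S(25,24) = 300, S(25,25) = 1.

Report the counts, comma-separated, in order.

i=26: T(26,21)=6220194750+21·168519505=9759104355 | T(26,22)=168519505+22·3200450=238929405 | T(26,23)=3200450+23·40250=4126200 | T(26,24)=40250+24·300=47450 | T(26,25)=300+25·1=325
i=27: T(27,22)=9759104355+22·238929405=15015551265 | T(27,23)=238929405+23·4126200=333832005 | T(27,24)=4126200+24·47450=5265000 | T(27,25)=47450+25·325=55575
i=28: T(28,23)=15015551265+23·333832005=22693687380 | T(28,24)=333832005+24·5265000=460192005 | T(28,25)=5265000+25·55575=6654375
i=29: T(29,24)=22693687380+24·460192005=33738295500 | T(29,25)=460192005+25·6654375=626551380
Read S(29,24) = 33738295500, S(29,25) = 626551380.

33738295500, 626551380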